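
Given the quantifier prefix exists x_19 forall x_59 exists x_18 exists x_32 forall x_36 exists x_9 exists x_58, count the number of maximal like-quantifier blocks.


Alternations = 4.
Blocks = alternations + 1 = 5

5


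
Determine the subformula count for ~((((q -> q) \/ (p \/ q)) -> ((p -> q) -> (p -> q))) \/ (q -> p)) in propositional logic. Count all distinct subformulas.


Formula: ~((((q -> q) \/ (p \/ q)) -> ((p -> q) -> (p -> q))) \/ (q -> p))
Subformulas found:
  1. q
  2. p
  3. (q -> q)
  4. (p \/ q)
  5. (p -> q)
  6. (q -> p)
  7. ((p -> q) -> (p -> q))
  8. ((q -> q) \/ (p \/ q))
  9. (((q -> q) \/ (p \/ q)) -> ((p -> q) -> (p -> q)))
  10. ((((q -> q) \/ (p \/ q)) -> ((p -> q) -> (p -> q))) \/ (q -> p))
  11. ~((((q -> q) \/ (p \/ q)) -> ((p -> q) -> (p -> q))) \/ (q -> p))
Total distinct subformulas = 11

11


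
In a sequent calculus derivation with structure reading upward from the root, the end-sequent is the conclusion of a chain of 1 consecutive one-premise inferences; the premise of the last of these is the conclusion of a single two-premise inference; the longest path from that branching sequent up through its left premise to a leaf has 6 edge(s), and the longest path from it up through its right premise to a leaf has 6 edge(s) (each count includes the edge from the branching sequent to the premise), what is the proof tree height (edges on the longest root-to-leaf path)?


Longest path through the left premise: 6 edges (measured from the branching sequent)
Longest path through the right premise: 6 edges
Height of the subtree rooted at the branching sequent: max(6, 6) = 6
The branching sequent sits 1 edges above the root (the chain of one-premise inferences), so height = 6 + 1 = 7

7


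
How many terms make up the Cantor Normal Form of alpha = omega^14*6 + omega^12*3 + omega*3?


CNF: omega^14*6 + omega^12*3 + omega*3
Count the summands separated by '+':
  term 1: omega^14*6
  term 2: omega^12*3
  term 3: omega*3
Total terms = 3

3


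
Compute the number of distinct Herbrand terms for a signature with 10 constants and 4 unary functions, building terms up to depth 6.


Herbrand terms by depth:
Depth 0: 10 constants
Depth 1: 40 new terms (running total: 50)
Depth 2: 160 new terms (running total: 210)
Depth 3: 640 new terms (running total: 850)
Depth 4: 2560 new terms (running total: 3410)
Depth 5: 10240 new terms (running total: 13650)
Depth 6: 40960 new terms (running total: 54610)
Total distinct ground terms = 54610

54610


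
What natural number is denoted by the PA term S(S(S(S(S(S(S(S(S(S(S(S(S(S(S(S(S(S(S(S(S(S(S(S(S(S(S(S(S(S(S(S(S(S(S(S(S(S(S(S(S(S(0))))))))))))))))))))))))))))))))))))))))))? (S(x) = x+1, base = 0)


Counting successors applied to 0:
42 applications of S to 0 = 42

42


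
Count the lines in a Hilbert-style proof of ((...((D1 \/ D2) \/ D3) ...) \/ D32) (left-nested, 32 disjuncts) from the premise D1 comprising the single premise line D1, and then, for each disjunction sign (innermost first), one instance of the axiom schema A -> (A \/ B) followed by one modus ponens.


Building the left-nested 32-ary disjunction from D1:
- 1 premise line (D1)
- 32 disjuncts means 31 disjunction signs; each needs 1 axiom instance + 1 MP = 2 lines: 2 * 31 = 62
Total = 1 + 62 = 63 lines.

63


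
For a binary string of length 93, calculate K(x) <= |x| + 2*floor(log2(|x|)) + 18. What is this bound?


floor(log2(93)) = 6
2 * 6 = 12
K(x) <= 93 + 12 + 18 = 123

123


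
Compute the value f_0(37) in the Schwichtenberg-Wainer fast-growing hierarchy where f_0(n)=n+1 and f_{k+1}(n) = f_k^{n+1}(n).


f_0(37) = 37 + 1 = 38

38


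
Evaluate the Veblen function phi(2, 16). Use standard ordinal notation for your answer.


phi(2, 16):
phi(2, beta) = zeta_beta (the beta-th zeta number, fixed point of epsilon).
phi(2, 16) = zeta_16

zeta_16


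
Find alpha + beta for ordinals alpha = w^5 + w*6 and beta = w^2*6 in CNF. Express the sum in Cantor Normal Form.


Ordinal addition (w^5 + w*6) + w^2*6:
alpha's leading term has exponent 5 > beta's exponent 2, so it survives.
alpha's tail term has exponent 1 < beta's exponent 2, so it is absorbed by beta.
In ordinal addition, any term followed by a strictly larger-exponent term is absorbed.
Result = w^5 + w^2*6

w^5 + w^2*6


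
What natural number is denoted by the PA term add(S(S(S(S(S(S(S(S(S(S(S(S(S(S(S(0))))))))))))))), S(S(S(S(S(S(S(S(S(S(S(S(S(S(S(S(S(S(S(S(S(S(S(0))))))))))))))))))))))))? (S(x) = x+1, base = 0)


add(S^15(0), S^23(0)):
S^15(0) = 15
S^23(0) = 23
15 + 23 = 38

38


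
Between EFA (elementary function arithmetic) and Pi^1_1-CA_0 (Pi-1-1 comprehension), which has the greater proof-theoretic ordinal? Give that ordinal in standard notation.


Proof-theoretic ordinal of EFA (elementary function arithmetic): omega^3
Proof-theoretic ordinal of Pi^1_1-CA_0 (Pi-1-1 comprehension): psi_0(Omega_omega)
Comparing: omega^3 < psi_0(Omega_omega).
The larger ordinal is psi_0(Omega_omega) (from Pi^1_1-CA_0 (Pi-1-1 comprehension)).

psi_0(Omega_omega)


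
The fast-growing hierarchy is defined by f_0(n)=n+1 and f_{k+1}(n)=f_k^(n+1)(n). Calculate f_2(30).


f_2(30) = f_1^31(30)
f_1(m) = 2m + 1.
Iterating: f_1^k(n) = 2^k*(n+1) - 1.
f_2(30) = 2^31*(30+1) - 1 = 2147483648*31 - 1 = 66571993087

66571993087


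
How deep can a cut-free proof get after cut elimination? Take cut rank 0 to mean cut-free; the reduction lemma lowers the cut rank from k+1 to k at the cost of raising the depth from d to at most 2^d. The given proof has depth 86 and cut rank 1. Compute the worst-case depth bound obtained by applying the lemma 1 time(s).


Each rank reduction sends depth d to at most 2^d; cut rank r needs r reductions.
2_0(86) = 86
2_1(86) = 2^86 = 77371252455336267181195264
Cut-free depth bound = 77371252455336267181195264

77371252455336267181195264


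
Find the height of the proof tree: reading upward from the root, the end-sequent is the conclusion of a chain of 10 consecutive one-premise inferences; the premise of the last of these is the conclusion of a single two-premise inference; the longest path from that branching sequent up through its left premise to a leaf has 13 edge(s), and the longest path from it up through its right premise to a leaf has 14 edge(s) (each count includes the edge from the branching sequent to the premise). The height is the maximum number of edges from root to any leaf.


Longest path through the left premise: 13 edges (measured from the branching sequent)
Longest path through the right premise: 14 edges
Height of the subtree rooted at the branching sequent: max(13, 14) = 14
The branching sequent sits 10 edges above the root (the chain of one-premise inferences), so height = 14 + 10 = 24

24


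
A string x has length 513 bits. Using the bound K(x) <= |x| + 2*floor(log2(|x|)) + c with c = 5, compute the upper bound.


floor(log2(513)) = 9
2 * 9 = 18
K(x) <= 513 + 18 + 5 = 536

536


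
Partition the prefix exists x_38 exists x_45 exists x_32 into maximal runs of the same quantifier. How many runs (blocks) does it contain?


Alternations = 0.
Blocks = alternations + 1 = 1

1


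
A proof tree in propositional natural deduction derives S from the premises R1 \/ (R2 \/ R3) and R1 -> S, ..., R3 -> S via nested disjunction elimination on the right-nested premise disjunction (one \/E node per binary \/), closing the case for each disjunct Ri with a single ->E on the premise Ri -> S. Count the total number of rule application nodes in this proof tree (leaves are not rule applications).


The premise R1 \/ (R2 \/ R3) contains 3 disjuncts, hence 2 binary \/ connectives.
- Each binary \/ is eliminated once: 2 \/E nodes.
- Each of the 3 cases Ri derives S by one ->E with Ri -> S: 3 ->E nodes.
Total = 2 + 3 = 5

5


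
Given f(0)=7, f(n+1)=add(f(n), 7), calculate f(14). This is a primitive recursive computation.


f(0) = 7
f(1) = add(f(0), 7) = add(7, 7) = 14
f(2) = add(f(1), 7) = add(14, 7) = 21
f(3) = add(f(2), 7) = add(21, 7) = 28
f(4) = add(f(3), 7) = add(28, 7) = 35
f(5) = add(f(4), 7) = add(35, 7) = 42
f(6) = add(f(5), 7) = add(42, 7) = 49
f(7) = add(f(6), 7) = add(49, 7) = 56
f(8) = add(f(7), 7) = add(56, 7) = 63
f(9) = add(f(8), 7) = add(63, 7) = 70
f(10) = add(f(9), 7) = add(70, 7) = 77
f(11) = add(f(10), 7) = add(77, 7) = 84
f(12) = add(f(11), 7) = add(84, 7) = 91
f(13) = add(f(12), 7) = add(91, 7) = 98
f(14) = add(f(13), 7) = add(98, 7) = 105


105


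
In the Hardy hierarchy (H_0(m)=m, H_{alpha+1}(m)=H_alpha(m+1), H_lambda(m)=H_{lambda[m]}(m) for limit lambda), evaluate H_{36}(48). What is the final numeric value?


H_36(48):
For finite ordinals k, H_k(n) = n + k (each successor step adds 1).
H_36(48) = 48 + 36 = 84

84


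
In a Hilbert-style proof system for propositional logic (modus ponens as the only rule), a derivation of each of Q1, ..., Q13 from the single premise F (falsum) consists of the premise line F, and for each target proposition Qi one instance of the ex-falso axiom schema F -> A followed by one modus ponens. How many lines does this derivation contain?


Ex falso, line by line:
- 1 premise line (F)
- 13 targets, each needing 1 axiom instance (F -> Qi) + 1 MP = 2 lines: 2 * 13 = 26
Total = 1 + 26 = 27 lines.

27


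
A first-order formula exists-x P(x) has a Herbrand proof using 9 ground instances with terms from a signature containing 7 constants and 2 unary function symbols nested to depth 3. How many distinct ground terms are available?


Herbrand terms by depth:
Depth 0: 7 constants
Depth 1: 14 new terms (running total: 21)
Depth 2: 28 new terms (running total: 49)
Depth 3: 56 new terms (running total: 105)
Total distinct ground terms = 105

105


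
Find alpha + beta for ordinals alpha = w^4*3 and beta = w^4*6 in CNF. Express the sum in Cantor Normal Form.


Ordinal addition w^4*3 + w^4*6:
Both terms have the same exponent 4.
w^e*c + w^e*d = w^e*(c+d).
Result = w^4*(3+6) = w^4*9

w^4*9


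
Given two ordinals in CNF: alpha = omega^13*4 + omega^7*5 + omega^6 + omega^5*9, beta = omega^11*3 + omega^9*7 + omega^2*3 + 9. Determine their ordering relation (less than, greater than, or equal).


Compare term by term from highest exponent:
alpha = omega^13*4 + omega^7*5 + omega^6 + omega^5*9
beta = omega^11*3 + omega^9*7 + omega^2*3 + 9
Term 1: alpha has omega^13*4, beta has omega^11*3
Term 2: alpha has omega^7*5, beta has omega^9*7
Term 3: alpha has omega^6*1, beta has omega^2*3
Term 4: alpha has omega^5*9, beta has omega^0*9
Result: alpha > beta

alpha > beta


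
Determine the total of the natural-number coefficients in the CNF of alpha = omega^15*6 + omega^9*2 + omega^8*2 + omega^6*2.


CNF: omega^15*6 + omega^9*2 + omega^8*2 + omega^6*2
Coefficients: 6 + 2 + 2 + 2 = 12

12


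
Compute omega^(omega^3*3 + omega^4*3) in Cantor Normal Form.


omega^(omega^3*3 + omega^4*3):
In ordinal addition a term is absorbed by a following term of strictly larger exponent: 3 < 4, so omega^3*3 + omega^4*3 = omega^4*3.
omega raised to a CNF ordinal is a single CNF term: Result = omega^(omega^4*3)

omega^(omega^4*3)


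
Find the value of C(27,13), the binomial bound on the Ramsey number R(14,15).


R(14,15) <= C(14+15-2, 14-1) = C(27, 13)
C(27, 13) = 27! / (13! * 14!)
= 20058300

20058300


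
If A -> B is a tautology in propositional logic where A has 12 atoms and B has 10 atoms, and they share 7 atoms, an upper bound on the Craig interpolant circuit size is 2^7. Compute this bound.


Shared atoms = 7
Craig interpolant size bound = 2^7
= 128

128


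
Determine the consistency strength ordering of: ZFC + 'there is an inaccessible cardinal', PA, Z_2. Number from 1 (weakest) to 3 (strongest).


Ordering by consistency strength:
1. PA
2. Z_2
3. ZFC + 'there is an inaccessible cardinal'


ZFC + 'there is an inaccessible cardinal'=3, PA=1, Z_2=2


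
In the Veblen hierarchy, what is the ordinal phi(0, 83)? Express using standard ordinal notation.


phi(0, 83):
phi(0, beta) = omega^beta by definition.
phi(0, 83) = omega^83

omega^83


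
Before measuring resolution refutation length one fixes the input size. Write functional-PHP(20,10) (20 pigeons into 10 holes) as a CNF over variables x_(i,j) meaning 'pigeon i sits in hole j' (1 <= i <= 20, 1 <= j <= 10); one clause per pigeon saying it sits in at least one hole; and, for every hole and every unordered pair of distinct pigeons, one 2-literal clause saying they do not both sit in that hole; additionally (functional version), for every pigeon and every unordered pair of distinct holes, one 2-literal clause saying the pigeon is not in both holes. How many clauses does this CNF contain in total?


functional-PHP(20,10): 20 pigeons, 10 holes, 20*10 = 200 variables.
- pigeon clauses: one per pigeon -> 20 clauses
- hole clauses: 10 holes * C(20,2) = 10 * 190 -> 1900 clauses
- functional clauses: 20 pigeons * C(10,2) = 20 * 45 -> 900 clauses
Total clauses = 20 + 1900 + 900 = 2820

2820


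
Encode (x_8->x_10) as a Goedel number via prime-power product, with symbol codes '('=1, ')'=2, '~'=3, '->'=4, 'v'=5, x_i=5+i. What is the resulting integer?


Formula: (x_8->x_10)
Symbol codes: [1, 13, 4, 15, 2]
Primes: [2, 3, 5, 7, 11]
p_1^1 = 2^1 = 2
p_2^13 = 3^13 = 1594323
p_3^4 = 5^4 = 625
p_4^15 = 7^15 = 4747561509943
p_5^2 = 11^2 = 121
Product = 1144833409519049105336250

1144833409519049105336250


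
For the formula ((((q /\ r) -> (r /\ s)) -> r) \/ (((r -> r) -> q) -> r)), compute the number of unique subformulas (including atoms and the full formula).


Formula: ((((q /\ r) -> (r /\ s)) -> r) \/ (((r -> r) -> q) -> r))
Subformulas found:
  1. q
  2. s
  3. r
  4. (r -> r)
  5. (r /\ s)
  6. (q /\ r)
  7. ((r -> r) -> q)
  8. (((r -> r) -> q) -> r)
  9. ((q /\ r) -> (r /\ s))
  10. (((q /\ r) -> (r /\ s)) -> r)
  11. ((((q /\ r) -> (r /\ s)) -> r) \/ (((r -> r) -> q) -> r))
Total distinct subformulas = 11

11


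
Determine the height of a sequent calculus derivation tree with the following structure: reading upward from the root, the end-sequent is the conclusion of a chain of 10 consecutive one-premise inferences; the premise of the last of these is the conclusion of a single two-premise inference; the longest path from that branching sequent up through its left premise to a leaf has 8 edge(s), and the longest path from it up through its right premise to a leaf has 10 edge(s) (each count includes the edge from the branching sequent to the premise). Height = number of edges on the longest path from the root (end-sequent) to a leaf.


Longest path through the left premise: 8 edges (measured from the branching sequent)
Longest path through the right premise: 10 edges
Height of the subtree rooted at the branching sequent: max(8, 10) = 10
The branching sequent sits 10 edges above the root (the chain of one-premise inferences), so height = 10 + 10 = 20

20


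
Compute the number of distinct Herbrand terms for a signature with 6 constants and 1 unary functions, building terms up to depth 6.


Herbrand terms by depth:
Depth 0: 6 constants
Depth 1: 6 new terms (running total: 12)
Depth 2: 6 new terms (running total: 18)
Depth 3: 6 new terms (running total: 24)
Depth 4: 6 new terms (running total: 30)
Depth 5: 6 new terms (running total: 36)
Depth 6: 6 new terms (running total: 42)
Total distinct ground terms = 42

42


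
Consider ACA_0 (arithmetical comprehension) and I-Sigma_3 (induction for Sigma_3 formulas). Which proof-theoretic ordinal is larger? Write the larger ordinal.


Proof-theoretic ordinal of ACA_0 (arithmetical comprehension): epsilon_0
Proof-theoretic ordinal of I-Sigma_3 (induction for Sigma_3 formulas): omega^(omega^(omega^omega))
Comparing: omega^(omega^(omega^omega)) < epsilon_0.
The larger ordinal is epsilon_0 (from ACA_0 (arithmetical comprehension)).

epsilon_0


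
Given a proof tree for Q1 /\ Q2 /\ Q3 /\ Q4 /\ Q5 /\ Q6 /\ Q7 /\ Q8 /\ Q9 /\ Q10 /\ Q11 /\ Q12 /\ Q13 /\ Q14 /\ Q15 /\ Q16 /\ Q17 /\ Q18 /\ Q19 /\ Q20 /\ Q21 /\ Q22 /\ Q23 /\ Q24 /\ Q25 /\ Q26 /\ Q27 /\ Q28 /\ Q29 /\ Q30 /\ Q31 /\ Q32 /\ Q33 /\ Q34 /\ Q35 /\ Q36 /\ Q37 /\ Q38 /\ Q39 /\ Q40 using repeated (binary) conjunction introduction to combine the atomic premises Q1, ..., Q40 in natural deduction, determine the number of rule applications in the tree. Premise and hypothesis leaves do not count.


The target conjunction has 40 conjuncts, i.e. 39 binary /\ connectives.
Each conjunction-intro joins two pieces, so 40 atoms require 40-1 = 39 applications.
Total inference nodes = 39

39


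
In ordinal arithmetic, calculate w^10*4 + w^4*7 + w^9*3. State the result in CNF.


Ordinal addition (w^10*4 + w^4*7) + w^9*3:
alpha's leading term has exponent 10 > beta's exponent 9, so it survives.
alpha's tail term has exponent 4 < beta's exponent 9, so it is absorbed by beta.
In ordinal addition, any term followed by a strictly larger-exponent term is absorbed.
Result = w^10*4 + w^9*3

w^10*4 + w^9*3


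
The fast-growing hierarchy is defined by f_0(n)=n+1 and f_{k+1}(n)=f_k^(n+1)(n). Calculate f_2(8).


f_2(8) = f_1^9(8)
f_1(m) = 2m + 1.
Iterating: f_1^k(n) = 2^k*(n+1) - 1.
f_2(8) = 2^9*(8+1) - 1 = 512*9 - 1 = 4607

4607


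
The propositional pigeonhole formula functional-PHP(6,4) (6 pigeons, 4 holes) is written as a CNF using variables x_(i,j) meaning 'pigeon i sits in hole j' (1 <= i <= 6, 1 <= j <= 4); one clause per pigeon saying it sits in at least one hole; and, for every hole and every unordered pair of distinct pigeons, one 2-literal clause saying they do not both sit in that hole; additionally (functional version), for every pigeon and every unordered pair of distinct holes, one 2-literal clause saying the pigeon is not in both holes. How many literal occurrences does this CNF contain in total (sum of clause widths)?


functional-PHP(6,4): 6 pigeons, 4 holes, 6*4 = 24 variables.
- pigeon clauses: one per pigeon -> 6 clauses of width 4 -> 24 literals
- hole clauses: 4 holes * C(6,2) = 4 * 15 -> 60 clauses of width 2 -> 120 literals
- functional clauses: 6 pigeons * C(4,2) = 6 * 6 -> 36 clauses of width 2 -> 72 literals
Total literal occurrences = 24 + 120 + 72 = 216

216


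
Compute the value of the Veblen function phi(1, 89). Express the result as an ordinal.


phi(1, 89):
phi(1, beta) = epsilon_beta (the beta-th epsilon number).
phi(1, 89) = epsilon_89

epsilon_89


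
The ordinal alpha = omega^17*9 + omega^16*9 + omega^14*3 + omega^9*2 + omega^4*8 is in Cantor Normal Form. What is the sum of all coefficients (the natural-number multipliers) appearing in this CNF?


CNF: omega^17*9 + omega^16*9 + omega^14*3 + omega^9*2 + omega^4*8
Coefficients: 9 + 9 + 3 + 2 + 8 = 31

31


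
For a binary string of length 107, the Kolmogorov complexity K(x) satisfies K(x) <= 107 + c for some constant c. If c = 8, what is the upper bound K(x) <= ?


K(x) <= |x| + c = 107 + 8 = 115

115


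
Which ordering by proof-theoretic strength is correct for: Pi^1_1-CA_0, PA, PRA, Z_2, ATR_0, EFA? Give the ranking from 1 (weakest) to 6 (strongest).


Ordering by consistency strength:
1. EFA
2. PRA
3. PA
4. ATR_0
5. Pi^1_1-CA_0
6. Z_2


Pi^1_1-CA_0=5, PA=3, PRA=2, Z_2=6, ATR_0=4, EFA=1


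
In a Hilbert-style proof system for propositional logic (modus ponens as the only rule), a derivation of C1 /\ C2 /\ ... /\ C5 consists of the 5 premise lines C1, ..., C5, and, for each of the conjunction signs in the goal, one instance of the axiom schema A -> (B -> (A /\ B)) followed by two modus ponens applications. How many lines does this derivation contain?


Conjoining 5 premises:
- 5 premise lines
- the goal has 4 conjunction signs; each costs 1 axiom instance + 2 MP = 3 lines: 3 * 4 = 12
Total = 5 + 12 = 17 lines.

17


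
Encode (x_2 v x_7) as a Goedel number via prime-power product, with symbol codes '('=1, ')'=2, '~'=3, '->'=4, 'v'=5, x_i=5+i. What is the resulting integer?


Formula: (x_2 v x_7)
Symbol codes: [1, 7, 5, 12, 2]
Primes: [2, 3, 5, 7, 11]
p_1^1 = 2^1 = 2
p_2^7 = 3^7 = 2187
p_3^5 = 5^5 = 3125
p_4^12 = 7^12 = 13841287201
p_5^2 = 11^2 = 121
Product = 22892364425868918750

22892364425868918750


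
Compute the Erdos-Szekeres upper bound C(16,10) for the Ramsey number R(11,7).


R(11,7) <= C(11+7-2, 11-1) = C(16, 10)
C(16, 10) = 16! / (10! * 6!)
= 8008

8008


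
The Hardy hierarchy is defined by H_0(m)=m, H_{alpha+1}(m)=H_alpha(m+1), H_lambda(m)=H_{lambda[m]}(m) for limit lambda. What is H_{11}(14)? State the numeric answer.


H_11(14):
For finite ordinals k, H_k(n) = n + k (each successor step adds 1).
H_11(14) = 14 + 11 = 25

25


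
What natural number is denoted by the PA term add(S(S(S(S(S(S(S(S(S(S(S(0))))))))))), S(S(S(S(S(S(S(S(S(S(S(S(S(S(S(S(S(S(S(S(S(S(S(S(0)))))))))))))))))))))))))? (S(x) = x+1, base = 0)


add(S^11(0), S^24(0)):
S^11(0) = 11
S^24(0) = 24
11 + 24 = 35

35


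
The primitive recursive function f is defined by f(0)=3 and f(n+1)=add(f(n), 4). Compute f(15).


f(0) = 3
f(1) = add(f(0), 4) = add(3, 4) = 7
f(2) = add(f(1), 4) = add(7, 4) = 11
f(3) = add(f(2), 4) = add(11, 4) = 15
f(4) = add(f(3), 4) = add(15, 4) = 19
f(5) = add(f(4), 4) = add(19, 4) = 23
f(6) = add(f(5), 4) = add(23, 4) = 27
f(7) = add(f(6), 4) = add(27, 4) = 31
f(8) = add(f(7), 4) = add(31, 4) = 35
f(9) = add(f(8), 4) = add(35, 4) = 39
f(10) = add(f(9), 4) = add(39, 4) = 43
f(11) = add(f(10), 4) = add(43, 4) = 47
f(12) = add(f(11), 4) = add(47, 4) = 51
f(13) = add(f(12), 4) = add(51, 4) = 55
f(14) = add(f(13), 4) = add(55, 4) = 59
f(15) = add(f(14), 4) = add(59, 4) = 63


63


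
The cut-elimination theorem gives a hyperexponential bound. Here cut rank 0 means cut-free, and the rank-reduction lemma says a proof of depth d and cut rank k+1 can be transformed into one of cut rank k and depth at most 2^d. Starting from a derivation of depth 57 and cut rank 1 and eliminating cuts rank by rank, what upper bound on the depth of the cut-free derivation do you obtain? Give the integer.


Each rank reduction sends depth d to at most 2^d; cut rank r needs r reductions.
2_0(57) = 57
2_1(57) = 2^57 = 144115188075855872
Cut-free depth bound = 144115188075855872

144115188075855872


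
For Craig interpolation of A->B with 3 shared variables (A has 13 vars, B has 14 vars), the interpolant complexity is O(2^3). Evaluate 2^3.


Shared atoms = 3
Craig interpolant size bound = 2^3
= 8

8


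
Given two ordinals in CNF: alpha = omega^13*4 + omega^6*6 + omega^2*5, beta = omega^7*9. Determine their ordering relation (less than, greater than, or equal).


Compare term by term from highest exponent:
alpha = omega^13*4 + omega^6*6 + omega^2*5
beta = omega^7*9
Term 1: alpha has omega^13*4, beta has omega^7*9
Term 2: alpha has omega^6*6, beta has omega^0*0
Term 3: alpha has omega^2*5, beta has omega^0*0
Result: alpha > beta

alpha > beta


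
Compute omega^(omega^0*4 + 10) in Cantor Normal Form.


omega^(omega^0*4 + 10):
omega^0 = 1, so the exponent is 4 + 10 = 14 (finite ordinal addition).
Result = omega^14, already a single CNF term.

omega^14


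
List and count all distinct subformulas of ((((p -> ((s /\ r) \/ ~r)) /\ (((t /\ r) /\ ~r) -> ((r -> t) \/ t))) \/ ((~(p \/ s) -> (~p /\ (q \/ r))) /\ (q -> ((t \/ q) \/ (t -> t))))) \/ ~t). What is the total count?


Formula: ((((p -> ((s /\ r) \/ ~r)) /\ (((t /\ r) /\ ~r) -> ((r -> t) \/ t))) \/ ((~(p \/ s) -> (~p /\ (q \/ r))) /\ (q -> ((t \/ q) \/ (t -> t))))) \/ ~t)
Subformulas found:
  1. r
  2. q
  3. s
  4. t
  5. p
  6. ~t
  7. ~p
  8. ~r
  9. (t /\ r)
  10. (t -> t)
  11. (q \/ r)
  12. (s /\ r)
  13. (r -> t)
  14. (p \/ s)
  15. (t \/ q)
  16. ~(p \/ s)
  17. ((r -> t) \/ t)
  18. (~p /\ (q \/ r))
  19. ((s /\ r) \/ ~r)
  20. ((t /\ r) /\ ~r)
  21. ((t \/ q) \/ (t -> t))
  22. (p -> ((s /\ r) \/ ~r))
  23. (q -> ((t \/ q) \/ (t -> t)))
  24. (~(p \/ s) -> (~p /\ (q \/ r)))
  25. (((t /\ r) /\ ~r) -> ((r -> t) \/ t))
  26. ((~(p \/ s) -> (~p /\ (q \/ r))) /\ (q -> ((t \/ q) \/ (t -> t))))
  27. ((p -> ((s /\ r) \/ ~r)) /\ (((t /\ r) /\ ~r) -> ((r -> t) \/ t)))
  28. (((p -> ((s /\ r) \/ ~r)) /\ (((t /\ r) /\ ~r) -> ((r -> t) \/ t))) \/ ((~(p \/ s) -> (~p /\ (q \/ r))) /\ (q -> ((t \/ q) \/ (t -> t)))))
  29. ((((p -> ((s /\ r) \/ ~r)) /\ (((t /\ r) /\ ~r) -> ((r -> t) \/ t))) \/ ((~(p \/ s) -> (~p /\ (q \/ r))) /\ (q -> ((t \/ q) \/ (t -> t))))) \/ ~t)
Total distinct subformulas = 29

29


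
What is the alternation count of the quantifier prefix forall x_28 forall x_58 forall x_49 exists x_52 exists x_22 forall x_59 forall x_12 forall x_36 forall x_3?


Walk the prefix and count type changes:
  position 1: forall -> forall
  position 2: forall -> forall
  position 3: forall -> exists <-- alternation
  position 4: exists -> exists
  position 5: exists -> forall <-- alternation
  position 6: forall -> forall
  position 7: forall -> forall
  position 8: forall -> forall
Total alternations = 2

2


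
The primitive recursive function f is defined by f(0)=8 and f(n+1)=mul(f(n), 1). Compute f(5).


f(0) = 8
f(1) = mul(f(0), 1) = mul(8, 1) = 8
f(2) = mul(f(1), 1) = mul(8, 1) = 8
f(3) = mul(f(2), 1) = mul(8, 1) = 8
f(4) = mul(f(3), 1) = mul(8, 1) = 8
f(5) = mul(f(4), 1) = mul(8, 1) = 8


8


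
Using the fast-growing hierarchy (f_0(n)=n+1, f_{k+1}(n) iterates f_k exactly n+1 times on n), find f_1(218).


f_1(218) = f_0^219(218)
f_0 adds 1 each time, applied 219 times.
f_1(218) = 218 + 219 = 437

437


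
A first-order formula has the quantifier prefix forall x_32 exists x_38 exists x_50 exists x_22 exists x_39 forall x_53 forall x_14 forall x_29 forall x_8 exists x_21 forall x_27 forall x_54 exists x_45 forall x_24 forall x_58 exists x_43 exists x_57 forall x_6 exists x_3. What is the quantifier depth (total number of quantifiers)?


Quantifier prefix has 19 quantifier symbols.
Quantifier depth = 19

19


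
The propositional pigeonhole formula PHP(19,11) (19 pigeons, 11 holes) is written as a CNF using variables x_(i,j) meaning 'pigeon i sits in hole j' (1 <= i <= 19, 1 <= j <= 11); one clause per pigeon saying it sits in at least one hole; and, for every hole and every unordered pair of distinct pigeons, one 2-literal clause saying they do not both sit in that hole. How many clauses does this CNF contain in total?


PHP(19,11): 19 pigeons, 11 holes, 19*11 = 209 variables.
- pigeon clauses: one per pigeon -> 19 clauses
- hole clauses: 11 holes * C(19,2) = 11 * 171 -> 1881 clauses
Total clauses = 19 + 1881 = 1900

1900


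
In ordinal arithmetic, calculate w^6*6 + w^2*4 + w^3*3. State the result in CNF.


Ordinal addition (w^6*6 + w^2*4) + w^3*3:
alpha's leading term has exponent 6 > beta's exponent 3, so it survives.
alpha's tail term has exponent 2 < beta's exponent 3, so it is absorbed by beta.
In ordinal addition, any term followed by a strictly larger-exponent term is absorbed.
Result = w^6*6 + w^3*3

w^6*6 + w^3*3


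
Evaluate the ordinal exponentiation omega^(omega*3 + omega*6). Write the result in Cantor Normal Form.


omega^(omega*3 + omega*6):
Both terms of the exponent have the same exponent 1, so they merge: omega*3 + omega*6 = omega*(3+6) = omega*9.
omega raised to a CNF ordinal is a single CNF term: Result = omega^(omega*9)

omega^(omega*9)


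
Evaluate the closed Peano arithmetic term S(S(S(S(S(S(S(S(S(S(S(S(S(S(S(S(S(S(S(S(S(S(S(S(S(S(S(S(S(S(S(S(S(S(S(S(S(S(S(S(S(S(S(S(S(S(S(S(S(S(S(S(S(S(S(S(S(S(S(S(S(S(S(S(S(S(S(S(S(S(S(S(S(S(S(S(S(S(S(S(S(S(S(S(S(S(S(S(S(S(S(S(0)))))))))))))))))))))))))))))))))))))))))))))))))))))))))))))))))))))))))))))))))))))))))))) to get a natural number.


Counting successors applied to 0:
92 applications of S to 0 = 92

92


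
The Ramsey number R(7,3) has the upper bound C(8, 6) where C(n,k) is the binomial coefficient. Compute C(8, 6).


R(7,3) <= C(7+3-2, 7-1) = C(8, 6)
C(8, 6) = 8! / (6! * 2!)
= 28

28


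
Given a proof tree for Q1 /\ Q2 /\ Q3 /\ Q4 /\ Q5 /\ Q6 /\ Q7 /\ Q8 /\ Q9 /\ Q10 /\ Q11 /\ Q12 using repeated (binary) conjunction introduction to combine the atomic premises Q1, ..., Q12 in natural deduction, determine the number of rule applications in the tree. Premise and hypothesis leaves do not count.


The target conjunction has 12 conjuncts, i.e. 11 binary /\ connectives.
Each conjunction-intro joins two pieces, so 12 atoms require 12-1 = 11 applications.
Total inference nodes = 11

11


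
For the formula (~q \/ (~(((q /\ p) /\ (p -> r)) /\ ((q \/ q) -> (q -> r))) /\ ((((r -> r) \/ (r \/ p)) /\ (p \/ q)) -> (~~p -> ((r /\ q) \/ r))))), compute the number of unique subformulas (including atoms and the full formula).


Formula: (~q \/ (~(((q /\ p) /\ (p -> r)) /\ ((q \/ q) -> (q -> r))) /\ ((((r -> r) \/ (r \/ p)) /\ (p \/ q)) -> (~~p -> ((r /\ q) \/ r)))))
Subformulas found:
  1. r
  2. q
  3. p
  4. ~p
  5. ~q
  6. ~~p
  7. (q /\ p)
  8. (r /\ q)
  9. (r \/ p)
  10. (r -> r)
  11. (p \/ q)
  12. (q -> r)
  13. (q \/ q)
  14. (p -> r)
  15. ((r /\ q) \/ r)
  16. ((q \/ q) -> (q -> r))
  17. ((r -> r) \/ (r \/ p))
  18. ((q /\ p) /\ (p -> r))
  19. (~~p -> ((r /\ q) \/ r))
  20. (((r -> r) \/ (r \/ p)) /\ (p \/ q))
  21. (((q /\ p) /\ (p -> r)) /\ ((q \/ q) -> (q -> r)))
  22. ~(((q /\ p) /\ (p -> r)) /\ ((q \/ q) -> (q -> r)))
  23. ((((r -> r) \/ (r \/ p)) /\ (p \/ q)) -> (~~p -> ((r /\ q) \/ r)))
  24. (~(((q /\ p) /\ (p -> r)) /\ ((q \/ q) -> (q -> r))) /\ ((((r -> r) \/ (r \/ p)) /\ (p \/ q)) -> (~~p -> ((r /\ q) \/ r))))
  25. (~q \/ (~(((q /\ p) /\ (p -> r)) /\ ((q \/ q) -> (q -> r))) /\ ((((r -> r) \/ (r \/ p)) /\ (p \/ q)) -> (~~p -> ((r /\ q) \/ r)))))
Total distinct subformulas = 25

25


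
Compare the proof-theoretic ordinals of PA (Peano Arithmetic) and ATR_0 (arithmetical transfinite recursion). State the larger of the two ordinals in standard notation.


Proof-theoretic ordinal of PA (Peano Arithmetic): epsilon_0
Proof-theoretic ordinal of ATR_0 (arithmetical transfinite recursion): Gamma_0
Comparing: epsilon_0 < Gamma_0.
The larger ordinal is Gamma_0 (from ATR_0 (arithmetical transfinite recursion)).

Gamma_0


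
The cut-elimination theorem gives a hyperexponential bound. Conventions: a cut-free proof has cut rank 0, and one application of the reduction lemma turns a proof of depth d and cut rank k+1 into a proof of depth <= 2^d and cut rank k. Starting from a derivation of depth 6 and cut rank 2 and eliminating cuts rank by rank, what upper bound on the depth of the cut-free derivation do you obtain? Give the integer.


Each rank reduction sends depth d to at most 2^d; cut rank r needs r reductions.
2_0(6) = 6
2_1(6) = 2^6 = 64
2_2(6) = 2^64 = 18446744073709551616
Cut-free depth bound = 18446744073709551616

18446744073709551616


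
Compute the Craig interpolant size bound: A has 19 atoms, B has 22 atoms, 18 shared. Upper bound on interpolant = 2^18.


Shared atoms = 18
Craig interpolant size bound = 2^18
= 262144

262144


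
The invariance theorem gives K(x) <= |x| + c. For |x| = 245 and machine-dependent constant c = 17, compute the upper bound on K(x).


K(x) <= |x| + c = 245 + 17 = 262

262


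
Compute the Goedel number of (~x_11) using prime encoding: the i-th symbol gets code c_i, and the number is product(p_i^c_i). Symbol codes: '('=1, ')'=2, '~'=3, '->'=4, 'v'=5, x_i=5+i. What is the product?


Formula: (~x_11)
Symbol codes: [1, 3, 16, 2]
Primes: [2, 3, 5, 7]
p_1^1 = 2^1 = 2
p_2^3 = 3^3 = 27
p_3^16 = 5^16 = 152587890625
p_4^2 = 7^2 = 49
Product = 403747558593750

403747558593750


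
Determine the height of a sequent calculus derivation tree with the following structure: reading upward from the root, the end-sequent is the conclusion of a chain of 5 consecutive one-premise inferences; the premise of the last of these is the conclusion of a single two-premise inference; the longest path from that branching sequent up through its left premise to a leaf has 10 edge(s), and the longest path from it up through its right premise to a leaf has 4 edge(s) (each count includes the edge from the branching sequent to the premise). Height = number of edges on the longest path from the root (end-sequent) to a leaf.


Longest path through the left premise: 10 edges (measured from the branching sequent)
Longest path through the right premise: 4 edges
Height of the subtree rooted at the branching sequent: max(10, 4) = 10
The branching sequent sits 5 edges above the root (the chain of one-premise inferences), so height = 10 + 5 = 15

15


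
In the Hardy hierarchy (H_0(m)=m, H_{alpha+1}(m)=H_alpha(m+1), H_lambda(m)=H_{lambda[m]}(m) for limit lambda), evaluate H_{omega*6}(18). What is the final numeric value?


H_{omega*6}(18):
For the Hardy hierarchy, H_{omega*k}(n) = 2^k * n.
2^6 = 64.
64 * 18 = 1152

1152


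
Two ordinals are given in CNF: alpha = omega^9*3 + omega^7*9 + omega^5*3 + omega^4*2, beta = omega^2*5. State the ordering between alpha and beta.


Compare term by term from highest exponent:
alpha = omega^9*3 + omega^7*9 + omega^5*3 + omega^4*2
beta = omega^2*5
Term 1: alpha has omega^9*3, beta has omega^2*5
Term 2: alpha has omega^7*9, beta has omega^0*0
Term 3: alpha has omega^5*3, beta has omega^0*0
Term 4: alpha has omega^4*2, beta has omega^0*0
Result: alpha > beta

alpha > beta


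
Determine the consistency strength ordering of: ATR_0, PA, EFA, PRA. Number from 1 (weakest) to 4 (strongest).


Ordering by consistency strength:
1. EFA
2. PRA
3. PA
4. ATR_0


ATR_0=4, PA=3, EFA=1, PRA=2


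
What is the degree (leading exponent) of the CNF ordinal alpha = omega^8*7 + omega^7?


CNF: omega^8*7 + omega^7
The leading term is omega^8*7, which has exponent 8.

8


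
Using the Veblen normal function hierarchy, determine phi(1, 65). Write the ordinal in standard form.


phi(1, 65):
phi(1, beta) = epsilon_beta (the beta-th epsilon number).
phi(1, 65) = epsilon_65

epsilon_65


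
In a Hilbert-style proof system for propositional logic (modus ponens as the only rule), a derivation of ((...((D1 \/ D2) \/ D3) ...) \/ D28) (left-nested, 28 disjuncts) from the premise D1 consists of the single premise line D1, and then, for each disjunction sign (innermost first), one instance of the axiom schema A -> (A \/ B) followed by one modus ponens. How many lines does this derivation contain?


Building the left-nested 28-ary disjunction from D1:
- 1 premise line (D1)
- 28 disjuncts means 27 disjunction signs; each needs 1 axiom instance + 1 MP = 2 lines: 2 * 27 = 54
Total = 1 + 54 = 55 lines.

55


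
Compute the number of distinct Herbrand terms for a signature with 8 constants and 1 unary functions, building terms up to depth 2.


Herbrand terms by depth:
Depth 0: 8 constants
Depth 1: 8 new terms (running total: 16)
Depth 2: 8 new terms (running total: 24)
Total distinct ground terms = 24

24


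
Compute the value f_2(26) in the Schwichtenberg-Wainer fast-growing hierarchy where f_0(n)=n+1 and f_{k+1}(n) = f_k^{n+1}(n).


f_2(26) = f_1^27(26)
f_1(m) = 2m + 1.
Iterating: f_1^k(n) = 2^k*(n+1) - 1.
f_2(26) = 2^27*(26+1) - 1 = 134217728*27 - 1 = 3623878655

3623878655


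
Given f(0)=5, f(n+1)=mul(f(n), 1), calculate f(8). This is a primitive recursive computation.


f(0) = 5
f(1) = mul(f(0), 1) = mul(5, 1) = 5
f(2) = mul(f(1), 1) = mul(5, 1) = 5
f(3) = mul(f(2), 1) = mul(5, 1) = 5
f(4) = mul(f(3), 1) = mul(5, 1) = 5
f(5) = mul(f(4), 1) = mul(5, 1) = 5
f(6) = mul(f(5), 1) = mul(5, 1) = 5
f(7) = mul(f(6), 1) = mul(5, 1) = 5
f(8) = mul(f(7), 1) = mul(5, 1) = 5


5


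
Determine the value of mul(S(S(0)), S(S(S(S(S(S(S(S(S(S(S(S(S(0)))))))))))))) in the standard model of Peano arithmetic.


mul(S^2(0), S^13(0)):
S^2(0) = 2
S^13(0) = 13
2 * 13 = 26

26


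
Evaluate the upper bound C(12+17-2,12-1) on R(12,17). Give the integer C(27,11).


R(12,17) <= C(12+17-2, 12-1) = C(27, 11)
C(27, 11) = 27! / (11! * 16!)
= 13037895

13037895


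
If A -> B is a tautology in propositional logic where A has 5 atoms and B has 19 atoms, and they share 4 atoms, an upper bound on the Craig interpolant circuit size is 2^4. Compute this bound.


Shared atoms = 4
Craig interpolant size bound = 2^4
= 16

16


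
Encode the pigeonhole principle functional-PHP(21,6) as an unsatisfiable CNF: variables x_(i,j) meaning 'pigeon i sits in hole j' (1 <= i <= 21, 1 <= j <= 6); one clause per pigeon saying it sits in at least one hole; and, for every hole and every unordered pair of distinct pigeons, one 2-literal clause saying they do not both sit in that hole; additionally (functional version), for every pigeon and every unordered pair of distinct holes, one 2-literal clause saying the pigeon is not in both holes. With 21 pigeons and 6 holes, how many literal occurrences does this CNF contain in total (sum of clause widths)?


functional-PHP(21,6): 21 pigeons, 6 holes, 21*6 = 126 variables.
- pigeon clauses: one per pigeon -> 21 clauses of width 6 -> 126 literals
- hole clauses: 6 holes * C(21,2) = 6 * 210 -> 1260 clauses of width 2 -> 2520 literals
- functional clauses: 21 pigeons * C(6,2) = 21 * 15 -> 315 clauses of width 2 -> 630 literals
Total literal occurrences = 126 + 2520 + 630 = 3276

3276


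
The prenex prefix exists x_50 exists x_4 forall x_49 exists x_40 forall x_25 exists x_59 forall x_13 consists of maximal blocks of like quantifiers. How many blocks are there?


Alternations = 5.
Blocks = alternations + 1 = 6

6


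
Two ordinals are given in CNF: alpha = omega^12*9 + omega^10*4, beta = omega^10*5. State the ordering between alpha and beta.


Compare term by term from highest exponent:
alpha = omega^12*9 + omega^10*4
beta = omega^10*5
Term 1: alpha has omega^12*9, beta has omega^10*5
Term 2: alpha has omega^10*4, beta has omega^0*0
Result: alpha > beta

alpha > beta


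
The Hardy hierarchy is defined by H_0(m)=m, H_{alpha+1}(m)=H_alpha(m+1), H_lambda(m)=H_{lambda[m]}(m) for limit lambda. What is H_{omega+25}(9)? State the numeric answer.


H_{omega+25}(9):
Unwind the 25 successor steps: H_{omega+25}(9) = H_omega(9+25) = H_omega(34).
H_omega(m) = H_m(m) = m + m = 2m.
Result = 2 * 34 = 68

68


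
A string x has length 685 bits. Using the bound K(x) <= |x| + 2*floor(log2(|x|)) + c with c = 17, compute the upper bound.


floor(log2(685)) = 9
2 * 9 = 18
K(x) <= 685 + 18 + 17 = 720

720


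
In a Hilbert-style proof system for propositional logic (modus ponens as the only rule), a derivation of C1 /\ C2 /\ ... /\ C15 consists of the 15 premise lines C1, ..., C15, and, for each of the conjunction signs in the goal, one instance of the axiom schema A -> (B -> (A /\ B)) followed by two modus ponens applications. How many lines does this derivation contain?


Conjoining 15 premises:
- 15 premise lines
- the goal has 14 conjunction signs; each costs 1 axiom instance + 2 MP = 3 lines: 3 * 14 = 42
Total = 15 + 42 = 57 lines.

57


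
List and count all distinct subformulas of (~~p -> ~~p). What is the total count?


Formula: (~~p -> ~~p)
Subformulas found:
  1. p
  2. ~p
  3. ~~p
  4. (~~p -> ~~p)
Total distinct subformulas = 4

4


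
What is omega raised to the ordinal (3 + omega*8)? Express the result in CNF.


omega^(3 + omega*8):
In ordinal addition a term is absorbed by a following term of strictly larger exponent: 0 < 1, so 3 + omega*8 = omega*8.
omega raised to a CNF ordinal is a single CNF term: Result = omega^(omega*8)

omega^(omega*8)


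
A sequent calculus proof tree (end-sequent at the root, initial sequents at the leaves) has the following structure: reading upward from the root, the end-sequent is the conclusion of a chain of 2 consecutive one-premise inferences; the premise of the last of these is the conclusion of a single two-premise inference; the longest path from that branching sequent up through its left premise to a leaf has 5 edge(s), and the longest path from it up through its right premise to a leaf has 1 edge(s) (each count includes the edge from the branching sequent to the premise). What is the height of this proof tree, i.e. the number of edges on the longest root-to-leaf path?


Longest path through the left premise: 5 edges (measured from the branching sequent)
Longest path through the right premise: 1 edges
Height of the subtree rooted at the branching sequent: max(5, 1) = 5
The branching sequent sits 2 edges above the root (the chain of one-premise inferences), so height = 5 + 2 = 7

7
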